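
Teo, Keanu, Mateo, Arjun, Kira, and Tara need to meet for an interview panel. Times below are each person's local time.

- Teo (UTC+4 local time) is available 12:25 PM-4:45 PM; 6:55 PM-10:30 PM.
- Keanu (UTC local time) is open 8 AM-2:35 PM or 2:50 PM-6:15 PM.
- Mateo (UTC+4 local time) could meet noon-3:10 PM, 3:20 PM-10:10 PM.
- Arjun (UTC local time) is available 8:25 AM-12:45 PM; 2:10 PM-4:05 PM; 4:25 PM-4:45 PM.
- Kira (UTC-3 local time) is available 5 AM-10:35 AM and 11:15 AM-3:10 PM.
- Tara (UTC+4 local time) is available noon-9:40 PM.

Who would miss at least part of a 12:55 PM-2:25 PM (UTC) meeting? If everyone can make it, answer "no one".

Arjun, Kira, Teo

Teo in UTC: 08:25-12:45, 14:55-18:30 (subtract 4h to convert from UTC+4).
Keanu in UTC: 08:00-14:35, 14:50-18:15.
Mateo in UTC: 08:00-11:10, 11:20-18:10 (subtract 4h to convert from UTC+4).
Arjun in UTC: 08:25-12:45, 14:10-16:05, 16:25-16:45.
Kira in UTC: 08:00-13:35, 14:15-18:10 (add 3h to convert from UTC-3).
Tara in UTC: 08:00-17:40 (subtract 4h to convert from UTC+4).
Teo: not fully free for 12:55-14:25. Keanu: free for 12:55-14:25. Mateo: free for 12:55-14:25. Arjun: not fully free for 12:55-14:25. Kira: not fully free for 12:55-14:25. Tara: free for 12:55-14:25.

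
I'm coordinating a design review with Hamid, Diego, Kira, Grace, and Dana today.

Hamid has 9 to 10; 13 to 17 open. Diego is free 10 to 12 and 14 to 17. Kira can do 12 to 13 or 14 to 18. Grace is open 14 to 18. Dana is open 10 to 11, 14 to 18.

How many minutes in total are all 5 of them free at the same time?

Hamid ∩ Diego: 14:00-17:00.
Hamid ∩ Diego ∩ Kira: 14:00-17:00.
Hamid ∩ Diego ∩ Kira ∩ Grace: 14:00-17:00.
Hamid ∩ Diego ∩ Kira ∩ Grace ∩ Dana: 14:00-17:00.
That's a single block of 180 minutes.

180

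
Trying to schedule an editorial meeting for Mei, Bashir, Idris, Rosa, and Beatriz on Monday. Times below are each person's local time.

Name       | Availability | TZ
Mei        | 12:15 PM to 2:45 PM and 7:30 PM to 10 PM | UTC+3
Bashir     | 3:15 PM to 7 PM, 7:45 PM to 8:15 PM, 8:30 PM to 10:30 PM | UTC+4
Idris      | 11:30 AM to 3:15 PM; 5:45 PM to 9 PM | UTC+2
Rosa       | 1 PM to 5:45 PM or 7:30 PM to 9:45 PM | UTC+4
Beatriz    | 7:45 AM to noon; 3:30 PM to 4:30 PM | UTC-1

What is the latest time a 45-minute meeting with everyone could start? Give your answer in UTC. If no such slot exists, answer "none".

Mei in UTC: 09:15-11:45, 16:30-19:00 (subtract 3h to convert from UTC+3).
Bashir in UTC: 11:15-15:00, 15:45-16:15, 16:30-18:30 (subtract 4h to convert from UTC+4).
Idris in UTC: 09:30-13:15, 15:45-19:00 (subtract 2h to convert from UTC+2).
Rosa in UTC: 09:00-13:45, 15:30-17:45 (subtract 4h to convert from UTC+4).
Beatriz in UTC: 08:45-13:00, 16:30-17:30 (add 1h to convert from UTC-1).
Mei ∩ Bashir: 11:15-11:45, 16:30-18:30.
Mei ∩ Bashir ∩ Idris: 11:15-11:45, 16:30-18:30.
Mei ∩ Bashir ∩ Idris ∩ Rosa: 11:15-11:45, 16:30-17:45.
Mei ∩ Bashir ∩ Idris ∩ Rosa ∩ Beatriz: 11:15-11:45, 16:30-17:30.
So the common availability across everyone is 11:15-11:45, 16:30-17:30.
The last common window of at least 45 minutes is 16:30-17:30; a 45-minute meeting can start as late as 16:45 and still end by 17:30.

16:45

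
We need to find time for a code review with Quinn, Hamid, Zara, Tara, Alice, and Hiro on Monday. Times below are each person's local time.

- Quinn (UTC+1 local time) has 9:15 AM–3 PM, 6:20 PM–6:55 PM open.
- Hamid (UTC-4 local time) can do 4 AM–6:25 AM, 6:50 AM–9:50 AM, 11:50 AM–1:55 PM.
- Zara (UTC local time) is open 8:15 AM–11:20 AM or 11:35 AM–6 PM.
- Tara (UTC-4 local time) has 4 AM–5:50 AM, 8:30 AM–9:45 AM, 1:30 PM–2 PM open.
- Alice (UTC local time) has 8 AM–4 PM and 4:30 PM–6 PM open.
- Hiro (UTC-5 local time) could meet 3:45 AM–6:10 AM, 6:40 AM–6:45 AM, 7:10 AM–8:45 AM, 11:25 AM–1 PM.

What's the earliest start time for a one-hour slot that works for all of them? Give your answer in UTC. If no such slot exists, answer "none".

08:45

Quinn in UTC: 08:15-14:00, 17:20-17:55 (subtract 1h to convert from UTC+1).
Hamid in UTC: 08:00-10:25, 10:50-13:50, 15:50-17:55 (add 4h to convert from UTC-4).
Zara in UTC: 08:15-11:20, 11:35-18:00.
Tara in UTC: 08:00-09:50, 12:30-13:45, 17:30-18:00 (add 4h to convert from UTC-4).
Alice in UTC: 08:00-16:00, 16:30-18:00.
Hiro in UTC: 08:45-11:10, 11:40-11:45, 12:10-13:45, 16:25-18:00 (add 5h to convert from UTC-5).
Quinn ∩ Hamid: 08:15-10:25, 10:50-13:50, 17:20-17:55.
Quinn ∩ Hamid ∩ Zara: 08:15-10:25, 10:50-11:20, 11:35-13:50, 17:20-17:55.
Quinn ∩ Hamid ∩ Zara ∩ Tara: 08:15-09:50, 12:30-13:45, 17:30-17:55.
Quinn ∩ Hamid ∩ Zara ∩ Tara ∩ Alice: 08:15-09:50, 12:30-13:45, 17:30-17:55.
Quinn ∩ Hamid ∩ Zara ∩ Tara ∩ Alice ∩ Hiro: 08:45-09:50, 12:30-13:45, 17:30-17:55.
The first common window of at least 60 minutes is 08:45-09:50, so the earliest start is 08:45.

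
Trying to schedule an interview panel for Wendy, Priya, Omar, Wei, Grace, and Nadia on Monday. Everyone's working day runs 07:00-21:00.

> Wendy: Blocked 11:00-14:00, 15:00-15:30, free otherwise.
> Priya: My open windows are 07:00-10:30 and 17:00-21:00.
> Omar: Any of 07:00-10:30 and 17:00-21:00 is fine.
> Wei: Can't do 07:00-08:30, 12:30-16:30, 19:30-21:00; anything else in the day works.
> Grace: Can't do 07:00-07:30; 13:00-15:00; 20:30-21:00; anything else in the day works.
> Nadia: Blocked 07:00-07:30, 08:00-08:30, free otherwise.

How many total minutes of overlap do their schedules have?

270

Wendy free: 07:00-11:00, 14:00-15:00, 15:30-21:00 (invert busy blocks within the working day).
Priya free: 07:00-10:30, 17:00-21:00.
Omar free: 07:00-10:30, 17:00-21:00.
Wei free: 08:30-12:30, 16:30-19:30 (invert busy blocks within the working day).
Grace free: 07:30-13:00, 15:00-20:30 (invert busy blocks within the working day).
Nadia free: 07:30-08:00, 08:30-21:00 (invert busy blocks within the working day).
Wendy ∩ Priya: 07:00-10:30, 17:00-21:00.
Wendy ∩ Priya ∩ Omar: 07:00-10:30, 17:00-21:00.
Wendy ∩ Priya ∩ Omar ∩ Wei: 08:30-10:30, 17:00-19:30.
Wendy ∩ Priya ∩ Omar ∩ Wei ∩ Grace: 08:30-10:30, 17:00-19:30.
Wendy ∩ Priya ∩ Omar ∩ Wei ∩ Grace ∩ Nadia: 08:30-10:30, 17:00-19:30.
Summing the common windows: 120 + 150 = 270 minutes.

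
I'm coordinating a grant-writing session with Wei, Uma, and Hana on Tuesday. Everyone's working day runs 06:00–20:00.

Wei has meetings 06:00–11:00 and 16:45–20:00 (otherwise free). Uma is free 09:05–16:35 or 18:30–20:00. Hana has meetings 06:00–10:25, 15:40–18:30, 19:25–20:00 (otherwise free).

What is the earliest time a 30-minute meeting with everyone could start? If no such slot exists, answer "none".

Wei free: 11:00-16:45 (invert busy blocks within the working day).
Uma free: 09:05-16:35, 18:30-20:00.
Hana free: 10:25-15:40, 18:30-19:25 (invert busy blocks within the working day).
Wei ∩ Uma: 11:00-16:35.
Wei ∩ Uma ∩ Hana: 11:00-15:40.
So the common availability across everyone is 11:00-15:40.
The first common window of at least 30 minutes is 11:00-15:40, so the earliest start is 11:00.

11:00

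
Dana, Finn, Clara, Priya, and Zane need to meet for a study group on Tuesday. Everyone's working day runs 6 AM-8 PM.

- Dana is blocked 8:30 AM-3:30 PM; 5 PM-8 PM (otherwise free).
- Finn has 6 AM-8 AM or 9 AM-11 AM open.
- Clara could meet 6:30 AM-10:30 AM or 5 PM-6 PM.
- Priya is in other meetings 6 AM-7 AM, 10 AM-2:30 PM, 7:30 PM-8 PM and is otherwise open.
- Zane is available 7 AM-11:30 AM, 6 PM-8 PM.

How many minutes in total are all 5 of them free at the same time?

60

Dana free: 06:00-08:30, 15:30-17:00 (invert busy blocks within the working day).
Finn free: 06:00-08:00, 09:00-11:00.
Clara free: 06:30-10:30, 17:00-18:00.
Priya free: 07:00-10:00, 14:30-19:30 (invert busy blocks within the working day).
Zane free: 07:00-11:30, 18:00-20:00.
Dana ∩ Finn: 06:00-08:00.
Dana ∩ Finn ∩ Clara: 06:30-08:00.
Dana ∩ Finn ∩ Clara ∩ Priya: 07:00-08:00.
Dana ∩ Finn ∩ Clara ∩ Priya ∩ Zane: 07:00-08:00.
That's a single block of 60 minutes.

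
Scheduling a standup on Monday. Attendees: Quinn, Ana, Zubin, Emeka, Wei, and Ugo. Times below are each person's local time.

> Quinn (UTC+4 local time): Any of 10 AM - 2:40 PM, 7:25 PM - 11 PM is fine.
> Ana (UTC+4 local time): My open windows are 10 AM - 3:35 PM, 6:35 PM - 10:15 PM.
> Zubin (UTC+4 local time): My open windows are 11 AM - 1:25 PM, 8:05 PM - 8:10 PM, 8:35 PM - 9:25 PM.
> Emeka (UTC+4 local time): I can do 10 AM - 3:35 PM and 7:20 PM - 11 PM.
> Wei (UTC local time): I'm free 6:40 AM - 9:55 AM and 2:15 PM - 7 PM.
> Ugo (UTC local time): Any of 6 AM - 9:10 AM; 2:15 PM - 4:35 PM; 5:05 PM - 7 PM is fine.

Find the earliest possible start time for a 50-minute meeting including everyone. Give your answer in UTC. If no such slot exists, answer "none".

07:00

Quinn in UTC: 06:00-10:40, 15:25-19:00 (subtract 4h to convert from UTC+4).
Ana in UTC: 06:00-11:35, 14:35-18:15 (subtract 4h to convert from UTC+4).
Zubin in UTC: 07:00-09:25, 16:05-16:10, 16:35-17:25 (subtract 4h to convert from UTC+4).
Emeka in UTC: 06:00-11:35, 15:20-19:00 (subtract 4h to convert from UTC+4).
Wei in UTC: 06:40-09:55, 14:15-19:00.
Ugo in UTC: 06:00-09:10, 14:15-16:35, 17:05-19:00.
Quinn ∩ Ana: 06:00-10:40, 15:25-18:15.
Quinn ∩ Ana ∩ Zubin: 07:00-09:25, 16:05-16:10, 16:35-17:25.
Quinn ∩ Ana ∩ Zubin ∩ Emeka: 07:00-09:25, 16:05-16:10, 16:35-17:25.
Quinn ∩ Ana ∩ Zubin ∩ Emeka ∩ Wei: 07:00-09:25, 16:05-16:10, 16:35-17:25.
Quinn ∩ Ana ∩ Zubin ∩ Emeka ∩ Wei ∩ Ugo: 07:00-09:10, 16:05-16:10, 17:05-17:25.
The first common window of at least 50 minutes is 07:00-09:10, so the earliest start is 07:00.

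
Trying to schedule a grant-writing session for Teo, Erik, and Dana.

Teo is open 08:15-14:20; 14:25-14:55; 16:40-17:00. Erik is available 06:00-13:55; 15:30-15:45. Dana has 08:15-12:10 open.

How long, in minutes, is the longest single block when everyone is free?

235

Teo ∩ Erik: 08:15-13:55.
Teo ∩ Erik ∩ Dana: 08:15-12:10.
The longest is 08:15-12:10 at 235 minutes.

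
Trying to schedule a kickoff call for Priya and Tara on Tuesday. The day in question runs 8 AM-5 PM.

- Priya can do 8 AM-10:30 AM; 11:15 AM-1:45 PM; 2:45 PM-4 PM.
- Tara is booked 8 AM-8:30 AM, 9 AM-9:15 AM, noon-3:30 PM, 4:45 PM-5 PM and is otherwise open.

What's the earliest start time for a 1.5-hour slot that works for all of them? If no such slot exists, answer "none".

none

Priya free: 08:00-10:30, 11:15-13:45, 14:45-16:00.
Tara free: 08:30-09:00, 09:15-12:00, 15:30-16:45 (invert busy blocks within the working day).
Priya ∩ Tara: 08:30-09:00, 09:15-10:30, 11:15-12:00, 15:30-16:00.
So the common availability across everyone is 08:30-09:00, 09:15-10:30, 11:15-12:00, 15:30-16:00.
No common window is at least 90 minutes long.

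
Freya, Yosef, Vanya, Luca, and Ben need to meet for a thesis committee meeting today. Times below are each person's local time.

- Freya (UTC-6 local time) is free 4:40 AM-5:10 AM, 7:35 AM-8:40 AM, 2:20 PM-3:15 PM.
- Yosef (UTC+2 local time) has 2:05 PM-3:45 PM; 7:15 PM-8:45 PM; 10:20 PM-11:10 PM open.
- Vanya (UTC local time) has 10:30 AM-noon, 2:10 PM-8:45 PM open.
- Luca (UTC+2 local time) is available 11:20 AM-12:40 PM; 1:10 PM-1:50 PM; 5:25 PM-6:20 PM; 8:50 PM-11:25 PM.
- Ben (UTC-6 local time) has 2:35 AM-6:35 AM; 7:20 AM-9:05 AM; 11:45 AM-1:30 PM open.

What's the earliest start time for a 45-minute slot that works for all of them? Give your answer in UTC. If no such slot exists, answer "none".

Freya in UTC: 10:40-11:10, 13:35-14:40, 20:20-21:15 (add 6h to convert from UTC-6).
Yosef in UTC: 12:05-13:45, 17:15-18:45, 20:20-21:10 (subtract 2h to convert from UTC+2).
Vanya in UTC: 10:30-12:00, 14:10-20:45.
Luca in UTC: 09:20-10:40, 11:10-11:50, 15:25-16:20, 18:50-21:25 (subtract 2h to convert from UTC+2).
Ben in UTC: 08:35-12:35, 13:20-15:05, 17:45-19:30 (add 6h to convert from UTC-6).
Freya ∩ Yosef: 13:35-13:45, 20:20-21:10.
Freya ∩ Yosef ∩ Vanya: 20:20-20:45.
Freya ∩ Yosef ∩ Vanya ∩ Luca: 20:20-20:45.
Freya ∩ Yosef ∩ Vanya ∩ Luca ∩ Ben: ∅.
There is no time when everyone is free.
No common window is at least 45 minutes long.

none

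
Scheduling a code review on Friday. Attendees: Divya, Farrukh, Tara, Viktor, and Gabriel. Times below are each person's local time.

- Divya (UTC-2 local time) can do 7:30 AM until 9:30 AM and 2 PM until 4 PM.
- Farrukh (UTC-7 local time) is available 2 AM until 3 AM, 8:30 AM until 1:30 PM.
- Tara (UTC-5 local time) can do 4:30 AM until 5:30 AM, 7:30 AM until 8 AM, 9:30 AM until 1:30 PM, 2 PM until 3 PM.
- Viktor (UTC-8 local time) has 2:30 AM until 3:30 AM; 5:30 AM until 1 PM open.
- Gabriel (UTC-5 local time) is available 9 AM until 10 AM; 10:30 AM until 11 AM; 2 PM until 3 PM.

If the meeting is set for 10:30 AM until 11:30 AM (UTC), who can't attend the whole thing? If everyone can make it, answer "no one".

Divya in UTC: 09:30-11:30, 16:00-18:00 (add 2h to convert from UTC-2).
Farrukh in UTC: 09:00-10:00, 15:30-20:30 (add 7h to convert from UTC-7).
Tara in UTC: 09:30-10:30, 12:30-13:00, 14:30-18:30, 19:00-20:00 (add 5h to convert from UTC-5).
Viktor in UTC: 10:30-11:30, 13:30-21:00 (add 8h to convert from UTC-8).
Gabriel in UTC: 14:00-15:00, 15:30-16:00, 19:00-20:00 (add 5h to convert from UTC-5).
Divya: free for 10:30-11:30. Farrukh: not fully free for 10:30-11:30. Tara: not fully free for 10:30-11:30. Viktor: free for 10:30-11:30. Gabriel: not fully free for 10:30-11:30.

Farrukh, Gabriel, Tara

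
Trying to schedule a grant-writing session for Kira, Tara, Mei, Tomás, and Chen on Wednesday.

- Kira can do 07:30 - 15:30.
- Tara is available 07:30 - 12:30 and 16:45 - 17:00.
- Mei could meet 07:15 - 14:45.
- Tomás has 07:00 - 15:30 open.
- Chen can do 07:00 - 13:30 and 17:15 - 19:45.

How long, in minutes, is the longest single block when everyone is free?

300

Kira ∩ Tara: 07:30-12:30.
Kira ∩ Tara ∩ Mei: 07:30-12:30.
Kira ∩ Tara ∩ Mei ∩ Tomás: 07:30-12:30.
Kira ∩ Tara ∩ Mei ∩ Tomás ∩ Chen: 07:30-12:30.
Those are the intersection windows.
The longest is 07:30-12:30 at 300 minutes.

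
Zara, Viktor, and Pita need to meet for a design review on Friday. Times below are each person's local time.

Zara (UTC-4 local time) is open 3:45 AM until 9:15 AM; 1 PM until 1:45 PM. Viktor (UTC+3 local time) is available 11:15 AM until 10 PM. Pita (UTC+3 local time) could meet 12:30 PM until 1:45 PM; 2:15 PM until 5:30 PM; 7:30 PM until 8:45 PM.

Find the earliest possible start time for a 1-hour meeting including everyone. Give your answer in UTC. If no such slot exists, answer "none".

09:30

Zara in UTC: 07:45-13:15, 17:00-17:45 (add 4h to convert from UTC-4).
Viktor in UTC: 08:15-19:00 (subtract 3h to convert from UTC+3).
Pita in UTC: 09:30-10:45, 11:15-14:30, 16:30-17:45 (subtract 3h to convert from UTC+3).
Zara ∩ Viktor: 08:15-13:15, 17:00-17:45.
Zara ∩ Viktor ∩ Pita: 09:30-10:45, 11:15-13:15, 17:00-17:45.
The first common window of at least 60 minutes is 09:30-10:45, so the earliest start is 09:30.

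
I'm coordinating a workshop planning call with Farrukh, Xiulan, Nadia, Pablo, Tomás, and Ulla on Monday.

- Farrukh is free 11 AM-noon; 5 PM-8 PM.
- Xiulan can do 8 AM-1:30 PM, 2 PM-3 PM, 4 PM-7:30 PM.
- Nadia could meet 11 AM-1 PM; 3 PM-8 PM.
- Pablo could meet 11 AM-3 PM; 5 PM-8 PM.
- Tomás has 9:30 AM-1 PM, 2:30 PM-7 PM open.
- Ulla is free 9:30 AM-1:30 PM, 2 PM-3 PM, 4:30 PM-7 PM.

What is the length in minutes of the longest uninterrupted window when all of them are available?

120

Farrukh ∩ Xiulan: 11:00-12:00, 17:00-19:30.
Farrukh ∩ Xiulan ∩ Nadia: 11:00-12:00, 17:00-19:30.
Farrukh ∩ Xiulan ∩ Nadia ∩ Pablo: 11:00-12:00, 17:00-19:30.
Farrukh ∩ Xiulan ∩ Nadia ∩ Pablo ∩ Tomás: 11:00-12:00, 17:00-19:00.
Farrukh ∩ Xiulan ∩ Nadia ∩ Pablo ∩ Tomás ∩ Ulla: 11:00-12:00, 17:00-19:00.
The longest is 17:00-19:00 at 120 minutes.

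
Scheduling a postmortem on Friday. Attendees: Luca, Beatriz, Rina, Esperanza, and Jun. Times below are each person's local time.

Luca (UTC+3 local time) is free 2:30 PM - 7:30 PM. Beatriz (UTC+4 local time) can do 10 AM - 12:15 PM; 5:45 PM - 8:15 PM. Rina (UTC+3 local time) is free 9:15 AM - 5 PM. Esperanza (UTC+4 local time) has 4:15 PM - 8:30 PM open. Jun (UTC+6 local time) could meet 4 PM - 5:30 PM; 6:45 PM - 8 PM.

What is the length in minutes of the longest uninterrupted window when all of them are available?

15

Luca in UTC: 11:30-16:30 (subtract 3h to convert from UTC+3).
Beatriz in UTC: 06:00-08:15, 13:45-16:15 (subtract 4h to convert from UTC+4).
Rina in UTC: 06:15-14:00 (subtract 3h to convert from UTC+3).
Esperanza in UTC: 12:15-16:30 (subtract 4h to convert from UTC+4).
Jun in UTC: 10:00-11:30, 12:45-14:00 (subtract 6h to convert from UTC+6).
Luca ∩ Beatriz: 13:45-16:15.
Luca ∩ Beatriz ∩ Rina: 13:45-14:00.
Luca ∩ Beatriz ∩ Rina ∩ Esperanza: 13:45-14:00.
Luca ∩ Beatriz ∩ Rina ∩ Esperanza ∩ Jun: 13:45-14:00.
The longest is 13:45-14:00 at 15 minutes.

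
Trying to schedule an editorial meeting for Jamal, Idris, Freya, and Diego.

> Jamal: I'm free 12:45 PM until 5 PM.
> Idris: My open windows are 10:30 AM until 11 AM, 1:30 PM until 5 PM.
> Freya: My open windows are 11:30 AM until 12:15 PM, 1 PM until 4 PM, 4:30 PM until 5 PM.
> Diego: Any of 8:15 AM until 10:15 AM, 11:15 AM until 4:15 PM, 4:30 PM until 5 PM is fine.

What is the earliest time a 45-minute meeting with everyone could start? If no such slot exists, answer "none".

Jamal ∩ Idris: 13:30-17:00.
Jamal ∩ Idris ∩ Freya: 13:30-16:00, 16:30-17:00.
Jamal ∩ Idris ∩ Freya ∩ Diego: 13:30-16:00, 16:30-17:00.
Those are the intersection windows.
The first common window of at least 45 minutes is 13:30-16:00, so the earliest start is 13:30.

13:30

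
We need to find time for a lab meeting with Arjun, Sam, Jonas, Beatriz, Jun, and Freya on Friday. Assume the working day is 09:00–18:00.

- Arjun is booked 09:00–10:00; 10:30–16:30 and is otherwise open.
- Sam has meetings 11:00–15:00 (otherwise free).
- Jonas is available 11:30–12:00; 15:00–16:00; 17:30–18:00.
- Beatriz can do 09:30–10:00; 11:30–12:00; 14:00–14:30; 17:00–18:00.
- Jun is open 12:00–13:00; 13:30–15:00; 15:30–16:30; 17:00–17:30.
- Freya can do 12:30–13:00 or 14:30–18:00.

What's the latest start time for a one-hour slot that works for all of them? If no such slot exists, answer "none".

none

Arjun free: 10:00-10:30, 16:30-18:00 (invert busy blocks within the working day).
Sam free: 09:00-11:00, 15:00-18:00 (invert busy blocks within the working day).
Jonas free: 11:30-12:00, 15:00-16:00, 17:30-18:00.
Beatriz free: 09:30-10:00, 11:30-12:00, 14:00-14:30, 17:00-18:00.
Jun free: 12:00-13:00, 13:30-15:00, 15:30-16:30, 17:00-17:30.
Freya free: 12:30-13:00, 14:30-18:00.
Arjun ∩ Sam: 10:00-10:30, 16:30-18:00.
Arjun ∩ Sam ∩ Jonas: 17:30-18:00.
Arjun ∩ Sam ∩ Jonas ∩ Beatriz: 17:30-18:00.
Arjun ∩ Sam ∩ Jonas ∩ Beatriz ∩ Jun: ∅.
Arjun ∩ Sam ∩ Jonas ∩ Beatriz ∩ Jun ∩ Freya: ∅.
There is no time when everyone is free.
No common window is at least 60 minutes long.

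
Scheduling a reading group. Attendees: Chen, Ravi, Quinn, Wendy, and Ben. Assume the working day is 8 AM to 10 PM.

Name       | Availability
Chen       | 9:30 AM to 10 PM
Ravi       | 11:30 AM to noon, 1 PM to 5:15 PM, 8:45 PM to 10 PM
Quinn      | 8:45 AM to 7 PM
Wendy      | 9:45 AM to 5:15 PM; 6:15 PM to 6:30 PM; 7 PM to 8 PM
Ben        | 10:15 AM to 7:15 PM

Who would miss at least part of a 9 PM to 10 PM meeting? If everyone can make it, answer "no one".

Ben, Quinn, Wendy

Chen: free for 21:00-22:00. Ravi: free for 21:00-22:00. Quinn: not fully free for 21:00-22:00. Wendy: not fully free for 21:00-22:00. Ben: not fully free for 21:00-22:00.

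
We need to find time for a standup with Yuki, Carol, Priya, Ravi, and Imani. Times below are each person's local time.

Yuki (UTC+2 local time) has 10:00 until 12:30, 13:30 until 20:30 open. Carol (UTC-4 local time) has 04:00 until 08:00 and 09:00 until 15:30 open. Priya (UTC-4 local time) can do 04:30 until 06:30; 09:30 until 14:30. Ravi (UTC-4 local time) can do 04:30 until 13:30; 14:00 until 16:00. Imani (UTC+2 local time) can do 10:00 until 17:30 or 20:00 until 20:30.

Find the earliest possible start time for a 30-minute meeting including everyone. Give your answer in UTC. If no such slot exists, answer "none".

Yuki in UTC: 08:00-10:30, 11:30-18:30 (subtract 2h to convert from UTC+2).
Carol in UTC: 08:00-12:00, 13:00-19:30 (add 4h to convert from UTC-4).
Priya in UTC: 08:30-10:30, 13:30-18:30 (add 4h to convert from UTC-4).
Ravi in UTC: 08:30-17:30, 18:00-20:00 (add 4h to convert from UTC-4).
Imani in UTC: 08:00-15:30, 18:00-18:30 (subtract 2h to convert from UTC+2).
Yuki ∩ Carol: 08:00-10:30, 11:30-12:00, 13:00-18:30.
Yuki ∩ Carol ∩ Priya: 08:30-10:30, 13:30-18:30.
Yuki ∩ Carol ∩ Priya ∩ Ravi: 08:30-10:30, 13:30-17:30, 18:00-18:30.
Yuki ∩ Carol ∩ Priya ∩ Ravi ∩ Imani: 08:30-10:30, 13:30-15:30, 18:00-18:30.
Those are the intersection windows.
The first common window of at least 30 minutes is 08:30-10:30, so the earliest start is 08:30.

08:30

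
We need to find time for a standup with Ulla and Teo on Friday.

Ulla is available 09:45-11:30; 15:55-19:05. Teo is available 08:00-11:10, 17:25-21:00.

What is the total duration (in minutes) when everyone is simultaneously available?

Ulla ∩ Teo: 09:45-11:10, 17:25-19:05.
So the common availability across everyone is 09:45-11:10, 17:25-19:05.
Summing the common windows: 85 + 100 = 185 minutes.

185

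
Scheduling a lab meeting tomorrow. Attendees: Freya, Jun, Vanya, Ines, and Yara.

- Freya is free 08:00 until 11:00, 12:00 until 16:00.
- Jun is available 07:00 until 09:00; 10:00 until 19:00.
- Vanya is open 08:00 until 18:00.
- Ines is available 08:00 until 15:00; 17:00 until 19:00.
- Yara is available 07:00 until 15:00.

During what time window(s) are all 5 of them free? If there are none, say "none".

08:00-09:00, 10:00-11:00, 12:00-15:00

Freya ∩ Jun: 08:00-09:00, 10:00-11:00, 12:00-16:00.
Freya ∩ Jun ∩ Vanya: 08:00-09:00, 10:00-11:00, 12:00-16:00.
Freya ∩ Jun ∩ Vanya ∩ Ines: 08:00-09:00, 10:00-11:00, 12:00-15:00.
Freya ∩ Jun ∩ Vanya ∩ Ines ∩ Yara: 08:00-09:00, 10:00-11:00, 12:00-15:00.
Those are the intersection windows.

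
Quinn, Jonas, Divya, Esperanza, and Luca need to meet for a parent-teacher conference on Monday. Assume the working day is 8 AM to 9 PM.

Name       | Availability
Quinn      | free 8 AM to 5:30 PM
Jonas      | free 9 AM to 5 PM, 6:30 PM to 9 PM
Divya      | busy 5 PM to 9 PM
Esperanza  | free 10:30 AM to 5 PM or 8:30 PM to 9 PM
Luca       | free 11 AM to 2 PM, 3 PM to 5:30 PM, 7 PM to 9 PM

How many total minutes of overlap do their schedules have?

Quinn free: 08:00-17:30.
Jonas free: 09:00-17:00, 18:30-21:00.
Divya free: 08:00-17:00 (invert busy blocks within the working day).
Esperanza free: 10:30-17:00, 20:30-21:00.
Luca free: 11:00-14:00, 15:00-17:30, 19:00-21:00.
Quinn ∩ Jonas: 09:00-17:00.
Quinn ∩ Jonas ∩ Divya: 09:00-17:00.
Quinn ∩ Jonas ∩ Divya ∩ Esperanza: 10:30-17:00.
Quinn ∩ Jonas ∩ Divya ∩ Esperanza ∩ Luca: 11:00-14:00, 15:00-17:00.
Summing the common windows: 180 + 120 = 300 minutes.

300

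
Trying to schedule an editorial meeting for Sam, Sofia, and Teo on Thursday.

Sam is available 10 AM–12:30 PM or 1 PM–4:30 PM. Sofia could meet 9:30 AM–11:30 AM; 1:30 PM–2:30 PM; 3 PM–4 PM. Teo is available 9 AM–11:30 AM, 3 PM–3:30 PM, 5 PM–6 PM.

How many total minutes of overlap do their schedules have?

120

Sam ∩ Sofia: 10:00-11:30, 13:30-14:30, 15:00-16:00.
Sam ∩ Sofia ∩ Teo: 10:00-11:30, 15:00-15:30.
Summing the common windows: 90 + 30 = 120 minutes.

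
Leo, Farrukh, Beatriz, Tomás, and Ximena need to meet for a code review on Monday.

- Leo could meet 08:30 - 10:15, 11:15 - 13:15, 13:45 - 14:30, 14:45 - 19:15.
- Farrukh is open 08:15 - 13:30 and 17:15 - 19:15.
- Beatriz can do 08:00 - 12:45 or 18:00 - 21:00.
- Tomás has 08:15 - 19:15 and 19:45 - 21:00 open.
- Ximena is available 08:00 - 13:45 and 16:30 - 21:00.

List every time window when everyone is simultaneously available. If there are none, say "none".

08:30-10:15, 11:15-12:45, 18:00-19:15

Leo ∩ Farrukh: 08:30-10:15, 11:15-13:15, 17:15-19:15.
Leo ∩ Farrukh ∩ Beatriz: 08:30-10:15, 11:15-12:45, 18:00-19:15.
Leo ∩ Farrukh ∩ Beatriz ∩ Tomás: 08:30-10:15, 11:15-12:45, 18:00-19:15.
Leo ∩ Farrukh ∩ Beatriz ∩ Tomás ∩ Ximena: 08:30-10:15, 11:15-12:45, 18:00-19:15.
So the common availability across everyone is 08:30-10:15, 11:15-12:45, 18:00-19:15.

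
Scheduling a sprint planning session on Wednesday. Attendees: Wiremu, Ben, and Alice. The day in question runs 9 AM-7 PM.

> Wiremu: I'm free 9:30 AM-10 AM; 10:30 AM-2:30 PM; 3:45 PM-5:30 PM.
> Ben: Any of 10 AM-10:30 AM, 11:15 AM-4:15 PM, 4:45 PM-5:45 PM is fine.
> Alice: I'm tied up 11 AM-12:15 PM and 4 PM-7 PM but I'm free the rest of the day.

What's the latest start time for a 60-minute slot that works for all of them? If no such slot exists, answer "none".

13:30

Wiremu free: 09:30-10:00, 10:30-14:30, 15:45-17:30.
Ben free: 10:00-10:30, 11:15-16:15, 16:45-17:45.
Alice free: 09:00-11:00, 12:15-16:00 (invert busy blocks within the working day).
Wiremu ∩ Ben: 11:15-14:30, 15:45-16:15, 16:45-17:30.
Wiremu ∩ Ben ∩ Alice: 12:15-14:30, 15:45-16:00.
The last common window of at least 60 minutes is 12:15-14:30; a 60-minute meeting can start as late as 13:30 and still end by 14:30.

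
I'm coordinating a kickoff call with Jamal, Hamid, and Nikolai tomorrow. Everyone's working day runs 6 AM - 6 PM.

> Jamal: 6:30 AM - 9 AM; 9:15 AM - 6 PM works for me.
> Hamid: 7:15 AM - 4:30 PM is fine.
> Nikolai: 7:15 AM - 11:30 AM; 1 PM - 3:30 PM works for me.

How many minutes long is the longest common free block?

150

Jamal ∩ Hamid: 07:15-09:00, 09:15-16:30.
Jamal ∩ Hamid ∩ Nikolai: 07:15-09:00, 09:15-11:30, 13:00-15:30.
The longest is 13:00-15:30 at 150 minutes.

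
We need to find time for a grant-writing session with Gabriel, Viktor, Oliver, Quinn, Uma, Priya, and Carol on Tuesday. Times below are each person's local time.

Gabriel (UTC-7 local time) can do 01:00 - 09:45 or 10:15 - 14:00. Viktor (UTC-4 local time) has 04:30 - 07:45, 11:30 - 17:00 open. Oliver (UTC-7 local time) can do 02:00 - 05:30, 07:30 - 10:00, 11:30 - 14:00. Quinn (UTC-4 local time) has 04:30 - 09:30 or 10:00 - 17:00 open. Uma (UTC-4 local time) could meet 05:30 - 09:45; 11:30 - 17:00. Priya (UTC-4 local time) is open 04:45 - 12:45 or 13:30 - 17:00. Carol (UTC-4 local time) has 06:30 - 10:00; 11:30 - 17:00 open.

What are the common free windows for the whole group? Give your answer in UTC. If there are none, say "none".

10:30-11:45, 15:30-16:45, 18:30-21:00

Gabriel in UTC: 08:00-16:45, 17:15-21:00 (add 7h to convert from UTC-7).
Viktor in UTC: 08:30-11:45, 15:30-21:00 (add 4h to convert from UTC-4).
Oliver in UTC: 09:00-12:30, 14:30-17:00, 18:30-21:00 (add 7h to convert from UTC-7).
Quinn in UTC: 08:30-13:30, 14:00-21:00 (add 4h to convert from UTC-4).
Uma in UTC: 09:30-13:45, 15:30-21:00 (add 4h to convert from UTC-4).
Priya in UTC: 08:45-16:45, 17:30-21:00 (add 4h to convert from UTC-4).
Carol in UTC: 10:30-14:00, 15:30-21:00 (add 4h to convert from UTC-4).
Gabriel ∩ Viktor: 08:30-11:45, 15:30-16:45, 17:15-21:00.
Gabriel ∩ Viktor ∩ Oliver: 09:00-11:45, 15:30-16:45, 18:30-21:00.
Gabriel ∩ Viktor ∩ Oliver ∩ Quinn: 09:00-11:45, 15:30-16:45, 18:30-21:00.
Gabriel ∩ Viktor ∩ Oliver ∩ Quinn ∩ Uma: 09:30-11:45, 15:30-16:45, 18:30-21:00.
Gabriel ∩ Viktor ∩ Oliver ∩ Quinn ∩ Uma ∩ Priya: 09:30-11:45, 15:30-16:45, 18:30-21:00.
Gabriel ∩ Viktor ∩ Oliver ∩ Quinn ∩ Uma ∩ Priya ∩ Carol: 10:30-11:45, 15:30-16:45, 18:30-21:00.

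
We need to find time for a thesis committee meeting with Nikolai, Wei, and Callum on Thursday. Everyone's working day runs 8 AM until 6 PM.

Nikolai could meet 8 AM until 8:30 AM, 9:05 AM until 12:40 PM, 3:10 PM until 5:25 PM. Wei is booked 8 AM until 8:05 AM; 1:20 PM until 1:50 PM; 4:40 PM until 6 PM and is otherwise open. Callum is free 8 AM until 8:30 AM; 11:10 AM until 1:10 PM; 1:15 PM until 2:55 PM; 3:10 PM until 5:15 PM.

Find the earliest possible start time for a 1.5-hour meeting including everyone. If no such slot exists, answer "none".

11:10

Nikolai free: 08:00-08:30, 09:05-12:40, 15:10-17:25.
Wei free: 08:05-13:20, 13:50-16:40 (invert busy blocks within the working day).
Callum free: 08:00-08:30, 11:10-13:10, 13:15-14:55, 15:10-17:15.
Nikolai ∩ Wei: 08:05-08:30, 09:05-12:40, 15:10-16:40.
Nikolai ∩ Wei ∩ Callum: 08:05-08:30, 11:10-12:40, 15:10-16:40.
The first common window of at least 90 minutes is 11:10-12:40, so the earliest start is 11:10.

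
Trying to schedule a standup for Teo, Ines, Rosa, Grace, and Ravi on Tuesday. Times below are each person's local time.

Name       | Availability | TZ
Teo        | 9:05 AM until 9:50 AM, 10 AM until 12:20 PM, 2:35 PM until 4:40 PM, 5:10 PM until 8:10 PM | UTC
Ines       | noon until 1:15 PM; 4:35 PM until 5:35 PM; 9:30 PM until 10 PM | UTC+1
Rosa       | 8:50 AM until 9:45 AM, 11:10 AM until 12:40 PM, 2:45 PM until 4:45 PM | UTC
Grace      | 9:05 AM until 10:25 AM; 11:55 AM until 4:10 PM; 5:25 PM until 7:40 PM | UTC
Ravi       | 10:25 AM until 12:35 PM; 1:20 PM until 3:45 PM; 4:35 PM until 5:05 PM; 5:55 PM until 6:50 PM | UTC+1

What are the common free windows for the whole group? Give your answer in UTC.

Teo in UTC: 09:05-09:50, 10:00-12:20, 14:35-16:40, 17:10-20:10.
Ines in UTC: 11:00-12:15, 15:35-16:35, 20:30-21:00 (subtract 1h to convert from UTC+1).
Rosa in UTC: 08:50-09:45, 11:10-12:40, 14:45-16:45.
Grace in UTC: 09:05-10:25, 11:55-16:10, 17:25-19:40.
Ravi in UTC: 09:25-11:35, 12:20-14:45, 15:35-16:05, 16:55-17:50 (subtract 1h to convert from UTC+1).
Teo ∩ Ines: 11:00-12:15, 15:35-16:35.
Teo ∩ Ines ∩ Rosa: 11:10-12:15, 15:35-16:35.
Teo ∩ Ines ∩ Rosa ∩ Grace: 11:55-12:15, 15:35-16:10.
Teo ∩ Ines ∩ Rosa ∩ Grace ∩ Ravi: 15:35-16:05.

15:35-16:05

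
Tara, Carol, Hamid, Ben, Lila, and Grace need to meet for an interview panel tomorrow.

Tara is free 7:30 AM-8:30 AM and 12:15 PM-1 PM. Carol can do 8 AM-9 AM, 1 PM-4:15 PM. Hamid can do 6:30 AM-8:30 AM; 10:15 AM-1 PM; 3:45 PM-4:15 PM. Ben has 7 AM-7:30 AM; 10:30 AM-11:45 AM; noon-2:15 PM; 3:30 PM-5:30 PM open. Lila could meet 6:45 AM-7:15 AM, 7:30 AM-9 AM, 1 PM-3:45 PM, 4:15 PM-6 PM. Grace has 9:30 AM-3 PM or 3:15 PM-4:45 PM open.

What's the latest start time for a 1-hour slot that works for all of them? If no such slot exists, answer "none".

none

Tara ∩ Carol: 08:00-08:30.
Tara ∩ Carol ∩ Hamid: 08:00-08:30.
Tara ∩ Carol ∩ Hamid ∩ Ben: ∅.
Tara ∩ Carol ∩ Hamid ∩ Ben ∩ Lila: ∅.
Tara ∩ Carol ∩ Hamid ∩ Ben ∩ Lila ∩ Grace: ∅.
There is no time when everyone is free.
No common window is at least 60 minutes long.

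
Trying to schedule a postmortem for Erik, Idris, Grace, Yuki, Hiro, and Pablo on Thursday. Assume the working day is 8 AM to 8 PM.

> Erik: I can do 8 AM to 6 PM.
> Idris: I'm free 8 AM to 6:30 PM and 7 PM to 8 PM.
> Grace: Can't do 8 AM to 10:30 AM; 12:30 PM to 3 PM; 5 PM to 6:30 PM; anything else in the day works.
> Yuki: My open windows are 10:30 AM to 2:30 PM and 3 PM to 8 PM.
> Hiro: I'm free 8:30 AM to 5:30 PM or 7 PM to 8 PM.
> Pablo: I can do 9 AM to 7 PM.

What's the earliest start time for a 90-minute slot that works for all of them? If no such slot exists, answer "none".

Erik free: 08:00-18:00.
Idris free: 08:00-18:30, 19:00-20:00.
Grace free: 10:30-12:30, 15:00-17:00, 18:30-20:00 (invert busy blocks within the working day).
Yuki free: 10:30-14:30, 15:00-20:00.
Hiro free: 08:30-17:30, 19:00-20:00.
Pablo free: 09:00-19:00.
Erik ∩ Idris: 08:00-18:00.
Erik ∩ Idris ∩ Grace: 10:30-12:30, 15:00-17:00.
Erik ∩ Idris ∩ Grace ∩ Yuki: 10:30-12:30, 15:00-17:00.
Erik ∩ Idris ∩ Grace ∩ Yuki ∩ Hiro: 10:30-12:30, 15:00-17:00.
Erik ∩ Idris ∩ Grace ∩ Yuki ∩ Hiro ∩ Pablo: 10:30-12:30, 15:00-17:00.
The first common window of at least 90 minutes is 10:30-12:30, so the earliest start is 10:30.

10:30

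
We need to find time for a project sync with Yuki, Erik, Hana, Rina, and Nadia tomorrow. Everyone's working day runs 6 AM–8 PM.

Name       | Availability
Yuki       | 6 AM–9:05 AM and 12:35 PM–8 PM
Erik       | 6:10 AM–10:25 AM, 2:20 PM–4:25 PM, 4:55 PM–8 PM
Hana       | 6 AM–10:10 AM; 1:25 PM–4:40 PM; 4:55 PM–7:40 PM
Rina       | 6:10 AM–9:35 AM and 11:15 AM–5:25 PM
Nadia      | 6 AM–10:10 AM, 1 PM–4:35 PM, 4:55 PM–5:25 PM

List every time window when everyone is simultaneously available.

06:10-09:05, 14:20-16:25, 16:55-17:25

Yuki ∩ Erik: 06:10-09:05, 14:20-16:25, 16:55-20:00.
Yuki ∩ Erik ∩ Hana: 06:10-09:05, 14:20-16:25, 16:55-19:40.
Yuki ∩ Erik ∩ Hana ∩ Rina: 06:10-09:05, 14:20-16:25, 16:55-17:25.
Yuki ∩ Erik ∩ Hana ∩ Rina ∩ Nadia: 06:10-09:05, 14:20-16:25, 16:55-17:25.
Those are the intersection windows.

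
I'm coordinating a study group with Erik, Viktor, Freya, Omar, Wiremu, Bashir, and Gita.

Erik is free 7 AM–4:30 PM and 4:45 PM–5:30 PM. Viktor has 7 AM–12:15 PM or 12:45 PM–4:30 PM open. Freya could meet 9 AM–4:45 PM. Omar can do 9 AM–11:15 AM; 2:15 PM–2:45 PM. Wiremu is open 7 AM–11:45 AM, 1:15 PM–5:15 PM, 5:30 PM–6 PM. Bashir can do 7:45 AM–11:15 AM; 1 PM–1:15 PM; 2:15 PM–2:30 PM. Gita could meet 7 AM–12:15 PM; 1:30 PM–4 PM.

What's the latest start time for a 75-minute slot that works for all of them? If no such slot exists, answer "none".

Erik ∩ Viktor: 07:00-12:15, 12:45-16:30.
Erik ∩ Viktor ∩ Freya: 09:00-12:15, 12:45-16:30.
Erik ∩ Viktor ∩ Freya ∩ Omar: 09:00-11:15, 14:15-14:45.
Erik ∩ Viktor ∩ Freya ∩ Omar ∩ Wiremu: 09:00-11:15, 14:15-14:45.
Erik ∩ Viktor ∩ Freya ∩ Omar ∩ Wiremu ∩ Bashir: 09:00-11:15, 14:15-14:30.
Erik ∩ Viktor ∩ Freya ∩ Omar ∩ Wiremu ∩ Bashir ∩ Gita: 09:00-11:15, 14:15-14:30.
The last common window of at least 75 minutes is 09:00-11:15; a 75-minute meeting can start as late as 10:00 and still end by 11:15.

10:00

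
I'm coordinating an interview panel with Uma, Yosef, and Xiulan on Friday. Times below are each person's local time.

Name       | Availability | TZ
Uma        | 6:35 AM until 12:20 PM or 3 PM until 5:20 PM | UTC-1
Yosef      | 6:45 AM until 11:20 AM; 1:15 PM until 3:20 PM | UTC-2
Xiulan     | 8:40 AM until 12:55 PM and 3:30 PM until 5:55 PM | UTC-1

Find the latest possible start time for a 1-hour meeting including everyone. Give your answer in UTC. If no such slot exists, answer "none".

Uma in UTC: 07:35-13:20, 16:00-18:20 (add 1h to convert from UTC-1).
Yosef in UTC: 08:45-13:20, 15:15-17:20 (add 2h to convert from UTC-2).
Xiulan in UTC: 09:40-13:55, 16:30-18:55 (add 1h to convert from UTC-1).
Uma ∩ Yosef: 08:45-13:20, 16:00-17:20.
Uma ∩ Yosef ∩ Xiulan: 09:40-13:20, 16:30-17:20.
The last common window of at least 60 minutes is 09:40-13:20; a 60-minute meeting can start as late as 12:20 and still end by 13:20.

12:20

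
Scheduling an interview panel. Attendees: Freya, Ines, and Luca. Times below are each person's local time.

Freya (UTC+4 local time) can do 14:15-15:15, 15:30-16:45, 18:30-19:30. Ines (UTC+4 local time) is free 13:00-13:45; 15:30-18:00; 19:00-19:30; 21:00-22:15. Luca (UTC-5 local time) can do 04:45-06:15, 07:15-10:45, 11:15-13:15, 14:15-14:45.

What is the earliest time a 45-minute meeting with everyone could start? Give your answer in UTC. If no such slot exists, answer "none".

none

Freya in UTC: 10:15-11:15, 11:30-12:45, 14:30-15:30 (subtract 4h to convert from UTC+4).
Ines in UTC: 09:00-09:45, 11:30-14:00, 15:00-15:30, 17:00-18:15 (subtract 4h to convert from UTC+4).
Luca in UTC: 09:45-11:15, 12:15-15:45, 16:15-18:15, 19:15-19:45 (add 5h to convert from UTC-5).
Freya ∩ Ines: 11:30-12:45, 15:00-15:30.
Freya ∩ Ines ∩ Luca: 12:15-12:45, 15:00-15:30.
So the common availability across everyone is 12:15-12:45, 15:00-15:30.
No common window is at least 45 minutes long.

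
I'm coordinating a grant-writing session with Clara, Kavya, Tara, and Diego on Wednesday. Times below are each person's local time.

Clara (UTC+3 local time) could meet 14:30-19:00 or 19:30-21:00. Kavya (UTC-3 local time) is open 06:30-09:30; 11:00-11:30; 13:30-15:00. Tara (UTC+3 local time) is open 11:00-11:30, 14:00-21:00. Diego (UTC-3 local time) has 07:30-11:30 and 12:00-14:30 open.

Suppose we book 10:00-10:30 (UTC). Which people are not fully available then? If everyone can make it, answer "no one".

Clara in UTC: 11:30-16:00, 16:30-18:00 (subtract 3h to convert from UTC+3).
Kavya in UTC: 09:30-12:30, 14:00-14:30, 16:30-18:00 (add 3h to convert from UTC-3).
Tara in UTC: 08:00-08:30, 11:00-18:00 (subtract 3h to convert from UTC+3).
Diego in UTC: 10:30-14:30, 15:00-17:30 (add 3h to convert from UTC-3).
Clara: not fully free for 10:00-10:30. Kavya: free for 10:00-10:30. Tara: not fully free for 10:00-10:30. Diego: not fully free for 10:00-10:30.

Clara, Diego, Tara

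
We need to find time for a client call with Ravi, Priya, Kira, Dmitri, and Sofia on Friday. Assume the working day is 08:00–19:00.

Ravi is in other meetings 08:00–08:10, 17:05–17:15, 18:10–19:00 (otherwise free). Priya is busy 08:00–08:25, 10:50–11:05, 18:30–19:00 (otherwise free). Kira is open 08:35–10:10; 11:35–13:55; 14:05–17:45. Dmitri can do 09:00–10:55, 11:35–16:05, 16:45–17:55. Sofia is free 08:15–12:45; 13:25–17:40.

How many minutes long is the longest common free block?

120

Ravi free: 08:10-17:05, 17:15-18:10 (invert busy blocks within the working day).
Priya free: 08:25-10:50, 11:05-18:30 (invert busy blocks within the working day).
Kira free: 08:35-10:10, 11:35-13:55, 14:05-17:45.
Dmitri free: 09:00-10:55, 11:35-16:05, 16:45-17:55.
Sofia free: 08:15-12:45, 13:25-17:40.
Ravi ∩ Priya: 08:25-10:50, 11:05-17:05, 17:15-18:10.
Ravi ∩ Priya ∩ Kira: 08:35-10:10, 11:35-13:55, 14:05-17:05, 17:15-17:45.
Ravi ∩ Priya ∩ Kira ∩ Dmitri: 09:00-10:10, 11:35-13:55, 14:05-16:05, 16:45-17:05, 17:15-17:45.
Ravi ∩ Priya ∩ Kira ∩ Dmitri ∩ Sofia: 09:00-10:10, 11:35-12:45, 13:25-13:55, 14:05-16:05, 16:45-17:05, 17:15-17:40.
The longest is 14:05-16:05 at 120 minutes.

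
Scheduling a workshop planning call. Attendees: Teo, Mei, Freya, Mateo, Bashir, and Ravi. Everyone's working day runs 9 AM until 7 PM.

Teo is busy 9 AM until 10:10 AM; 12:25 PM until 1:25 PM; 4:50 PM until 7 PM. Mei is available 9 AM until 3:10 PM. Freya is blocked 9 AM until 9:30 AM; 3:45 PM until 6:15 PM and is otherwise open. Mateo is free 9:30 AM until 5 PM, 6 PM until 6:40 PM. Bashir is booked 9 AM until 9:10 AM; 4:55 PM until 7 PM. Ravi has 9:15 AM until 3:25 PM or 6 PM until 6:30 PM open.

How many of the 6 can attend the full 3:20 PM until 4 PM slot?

Teo free: 10:10-12:25, 13:25-16:50 (invert busy blocks within the working day).
Mei free: 09:00-15:10.
Freya free: 09:30-15:45, 18:15-19:00 (invert busy blocks within the working day).
Mateo free: 09:30-17:00, 18:00-18:40.
Bashir free: 09:10-16:55 (invert busy blocks within the working day).
Ravi free: 09:15-15:25, 18:00-18:30.
Teo, Mateo, and Bashir can make the full 15:20-16:00 slot — that's 3.

3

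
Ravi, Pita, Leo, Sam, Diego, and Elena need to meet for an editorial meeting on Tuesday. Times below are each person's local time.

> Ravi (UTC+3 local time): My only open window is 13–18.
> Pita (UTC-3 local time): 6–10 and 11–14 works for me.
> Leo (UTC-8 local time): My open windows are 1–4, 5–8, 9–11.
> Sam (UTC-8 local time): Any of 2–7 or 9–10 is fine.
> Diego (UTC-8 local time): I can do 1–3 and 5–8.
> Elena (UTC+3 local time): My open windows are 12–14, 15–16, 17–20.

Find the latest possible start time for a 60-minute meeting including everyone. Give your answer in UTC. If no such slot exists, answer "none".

Ravi in UTC: 10:00-15:00 (subtract 3h to convert from UTC+3).
Pita in UTC: 09:00-13:00, 14:00-17:00 (add 3h to convert from UTC-3).
Leo in UTC: 09:00-12:00, 13:00-16:00, 17:00-19:00 (add 8h to convert from UTC-8).
Sam in UTC: 10:00-15:00, 17:00-18:00 (add 8h to convert from UTC-8).
Diego in UTC: 09:00-11:00, 13:00-16:00 (add 8h to convert from UTC-8).
Elena in UTC: 09:00-11:00, 12:00-13:00, 14:00-17:00 (subtract 3h to convert from UTC+3).
Ravi ∩ Pita: 10:00-13:00, 14:00-15:00.
Ravi ∩ Pita ∩ Leo: 10:00-12:00, 14:00-15:00.
Ravi ∩ Pita ∩ Leo ∩ Sam: 10:00-12:00, 14:00-15:00.
Ravi ∩ Pita ∩ Leo ∩ Sam ∩ Diego: 10:00-11:00, 14:00-15:00.
Ravi ∩ Pita ∩ Leo ∩ Sam ∩ Diego ∩ Elena: 10:00-11:00, 14:00-15:00.
So the common availability across everyone is 10:00-11:00, 14:00-15:00.
The last common window of at least 60 minutes is 14:00-15:00; a 60-minute meeting can start as late as 14:00 and still end by 15:00.

14:00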